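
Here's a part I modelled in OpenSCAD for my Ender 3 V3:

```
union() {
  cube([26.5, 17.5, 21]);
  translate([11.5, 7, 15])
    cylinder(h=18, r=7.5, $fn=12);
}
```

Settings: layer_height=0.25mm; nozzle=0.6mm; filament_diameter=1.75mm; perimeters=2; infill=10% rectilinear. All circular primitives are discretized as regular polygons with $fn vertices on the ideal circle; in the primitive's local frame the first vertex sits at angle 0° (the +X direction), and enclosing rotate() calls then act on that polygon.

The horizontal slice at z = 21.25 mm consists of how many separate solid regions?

At z = 21.25 mm: the cube is absent (z outside [0, 21]); the cylinder at (11.5, 7): section is a regular 12-gon, circumradius r=7.5; Merging all regions: only the r=7.5 cylinder at (11.5, 7) is present, so the union is just that shape — 1 connected region. The result has 1 disconnected region.

1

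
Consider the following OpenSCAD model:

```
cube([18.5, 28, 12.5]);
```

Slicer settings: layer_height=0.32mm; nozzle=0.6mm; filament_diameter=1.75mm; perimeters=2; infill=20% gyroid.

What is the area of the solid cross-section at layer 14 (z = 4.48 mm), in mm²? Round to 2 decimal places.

518.00 mm²

At z = 4.48 mm: the cube is present — its section is the full 18.5×28 rectangle (area 518.00 mm²). Overall, the cross-section is a single solid region. Net area = 518.00 mm².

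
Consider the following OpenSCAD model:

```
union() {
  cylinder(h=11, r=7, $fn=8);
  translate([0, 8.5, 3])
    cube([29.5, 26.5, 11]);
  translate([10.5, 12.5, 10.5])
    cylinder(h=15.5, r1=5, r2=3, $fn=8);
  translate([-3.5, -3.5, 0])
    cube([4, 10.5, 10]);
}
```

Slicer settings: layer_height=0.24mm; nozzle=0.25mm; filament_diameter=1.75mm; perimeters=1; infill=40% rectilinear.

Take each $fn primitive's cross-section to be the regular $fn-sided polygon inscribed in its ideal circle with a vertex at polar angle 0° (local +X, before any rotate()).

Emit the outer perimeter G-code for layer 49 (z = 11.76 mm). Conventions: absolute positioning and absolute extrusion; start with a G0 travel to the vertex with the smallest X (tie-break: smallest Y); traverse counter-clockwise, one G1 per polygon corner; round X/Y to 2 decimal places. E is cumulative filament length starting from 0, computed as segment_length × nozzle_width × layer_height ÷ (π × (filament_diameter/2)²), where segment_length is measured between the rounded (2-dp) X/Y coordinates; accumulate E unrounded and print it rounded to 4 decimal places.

At z = 11.76 mm: the cylinder does not reach this height (z outside [0, 11]); the cube at (0, 8.5) (footprint 29.5×26.5) is included at this height; the cone at (10.5, 12.5) contributes a regular 8-gon of circumradius 4.837 (interpolated between r1=5 and r2=3 at t=0.081); the cube at (-3.5, -3.5) is not intersected at this z (z outside [0, 10]); Taking the union: the regions partially overlap (shared area 64.49 mm²), so overlapping operands fuse into one piece — 1 connected region. The outline is a single polygon with 7 vertices. Extrusion per mm of travel: 0.25 × 0.24 / (π × 0.875²) = 0.024945. Accumulating E over each segment gives final E = 2.8022.

G0 X0.00 Y8.50 Z11.76
G1 X8.48 Y8.50 E0.2115
G1 X10.50 Y7.66 E0.2661
G1 X12.52 Y8.50 E0.3207
G1 X29.50 Y8.50 E0.7442
G1 X29.50 Y35.00 E1.4053
G1 X0.00 Y35.00 E2.1412
G1 X0.00 Y8.50 E2.8022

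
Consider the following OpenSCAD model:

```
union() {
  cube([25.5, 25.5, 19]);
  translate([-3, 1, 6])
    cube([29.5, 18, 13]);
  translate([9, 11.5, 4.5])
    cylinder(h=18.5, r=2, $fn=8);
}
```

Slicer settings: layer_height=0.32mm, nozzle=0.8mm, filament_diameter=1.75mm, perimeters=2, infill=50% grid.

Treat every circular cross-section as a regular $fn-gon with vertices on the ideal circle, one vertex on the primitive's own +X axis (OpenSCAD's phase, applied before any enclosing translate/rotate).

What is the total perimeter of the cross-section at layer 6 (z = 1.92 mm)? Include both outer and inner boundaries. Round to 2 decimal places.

102.00 mm

At z = 1.92 mm: the cube is present — its section is the full 25.5×25.5 rectangle (perimeter 102.00 mm); the cube at (-3, 1) is absent (z outside [6, 19]); the cylinder at (9, 11.5) is absent (z outside [4.5, 23]); Combining (union): only the 25.5×25.5 cube is present, so the union is just that shape — boundary = 102.00 mm. Overall, the cross-section is a single solid region. Total boundary length (outer) = 102.00 mm.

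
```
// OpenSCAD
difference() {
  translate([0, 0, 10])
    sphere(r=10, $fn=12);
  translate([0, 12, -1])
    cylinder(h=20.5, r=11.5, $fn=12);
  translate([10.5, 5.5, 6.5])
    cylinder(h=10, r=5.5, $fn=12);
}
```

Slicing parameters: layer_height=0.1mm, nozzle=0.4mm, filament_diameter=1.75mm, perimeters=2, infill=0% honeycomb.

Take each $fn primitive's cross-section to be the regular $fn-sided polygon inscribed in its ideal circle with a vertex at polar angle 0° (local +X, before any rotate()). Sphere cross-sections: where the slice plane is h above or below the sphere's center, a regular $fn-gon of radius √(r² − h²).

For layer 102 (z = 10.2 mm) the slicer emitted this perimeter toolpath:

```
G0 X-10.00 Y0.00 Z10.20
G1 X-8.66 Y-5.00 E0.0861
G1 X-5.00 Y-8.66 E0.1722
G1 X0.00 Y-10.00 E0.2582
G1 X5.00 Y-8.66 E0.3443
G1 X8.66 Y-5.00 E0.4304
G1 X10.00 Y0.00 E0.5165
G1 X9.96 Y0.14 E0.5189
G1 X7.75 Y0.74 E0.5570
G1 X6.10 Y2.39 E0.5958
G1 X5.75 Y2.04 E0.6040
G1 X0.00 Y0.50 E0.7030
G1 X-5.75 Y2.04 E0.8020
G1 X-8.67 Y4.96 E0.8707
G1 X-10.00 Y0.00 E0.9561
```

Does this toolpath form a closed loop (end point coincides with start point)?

Start point (G0): (-10.00, 0.00). End point (last G1): the path returns to the start — closed.

yes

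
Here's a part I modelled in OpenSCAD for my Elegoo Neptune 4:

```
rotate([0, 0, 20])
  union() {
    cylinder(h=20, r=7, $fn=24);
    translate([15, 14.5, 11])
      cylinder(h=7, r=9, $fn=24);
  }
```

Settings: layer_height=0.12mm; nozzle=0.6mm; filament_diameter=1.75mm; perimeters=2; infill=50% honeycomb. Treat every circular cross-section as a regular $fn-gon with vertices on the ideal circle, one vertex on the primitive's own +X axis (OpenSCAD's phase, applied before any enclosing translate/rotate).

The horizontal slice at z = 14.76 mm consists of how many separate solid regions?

At z = 14.76 mm: the cylinder: section is a regular 24-gon, circumradius r=7; the r=9 cylinder at (15, 14.5) contributes a regular 24-gon of circumradius 9; Merging all regions: the 2 present regions are separate (no shared area or edge), so areas and boundary lengths simply add and each stays a separate island — 2 connected regions; (whole slice rotated 20° about Z — lengths, areas and connectivity unchanged). The result has 2 disconnected regions.

2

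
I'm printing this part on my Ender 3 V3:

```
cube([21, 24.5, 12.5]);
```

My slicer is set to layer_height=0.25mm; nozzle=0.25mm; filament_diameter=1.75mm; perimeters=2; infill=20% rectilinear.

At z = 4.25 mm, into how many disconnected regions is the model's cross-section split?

At z = 4.25 mm: the cube is present — its section is the full 21×24.5 rectangle. The result has 1 disconnected region.

1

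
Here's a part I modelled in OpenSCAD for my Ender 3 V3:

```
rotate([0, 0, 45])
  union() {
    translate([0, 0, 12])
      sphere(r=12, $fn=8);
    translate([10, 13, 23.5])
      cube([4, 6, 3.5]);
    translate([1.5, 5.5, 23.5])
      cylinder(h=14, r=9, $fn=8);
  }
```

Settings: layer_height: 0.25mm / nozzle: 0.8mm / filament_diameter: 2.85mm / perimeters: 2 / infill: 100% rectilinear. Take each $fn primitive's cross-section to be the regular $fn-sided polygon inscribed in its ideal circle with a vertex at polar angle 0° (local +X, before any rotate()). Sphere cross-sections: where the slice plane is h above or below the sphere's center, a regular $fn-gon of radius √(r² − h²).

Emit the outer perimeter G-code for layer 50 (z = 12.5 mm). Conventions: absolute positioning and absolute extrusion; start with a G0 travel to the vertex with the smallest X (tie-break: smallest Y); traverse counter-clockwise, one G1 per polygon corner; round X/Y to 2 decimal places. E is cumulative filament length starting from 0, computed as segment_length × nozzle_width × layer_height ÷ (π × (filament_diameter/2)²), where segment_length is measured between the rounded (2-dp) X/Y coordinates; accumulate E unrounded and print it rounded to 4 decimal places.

G0 X-11.99 Y0.00 Z12.50
G1 X-8.48 Y-8.48 E0.2877
G1 X0.00 Y-11.99 E0.5755
G1 X8.48 Y-8.48 E0.8632
G1 X11.99 Y0.00 E1.1509
G1 X8.48 Y8.48 E1.4386
G1 X0.00 Y11.99 E1.7264
G1 X-8.48 Y8.48 E2.0141
G1 X-11.99 Y0.00 E2.3018

At z = 12.5 mm: the sphere: section is a regular 8-gon, circumradius = √(r²−h²) = √(12²−0.5²) = 11.990; the cube at (10, 13) does not reach this height (z outside [23.5, 27]); the cylinder at (1.5, 5.5) is absent (z outside [23.5, 37.5]); Taking the union: only the r=12 sphere is present, so the union is just that shape — 1 connected region; (rotated 45° about Z; rotation is an isometry so areas/perimeters/island counts are preserved). The outline is a single polygon with 8 vertices. Extrusion per mm of travel: 0.8 × 0.25 / (π × 1.425²) = 0.031351. Accumulating E over each segment gives final E = 2.3018.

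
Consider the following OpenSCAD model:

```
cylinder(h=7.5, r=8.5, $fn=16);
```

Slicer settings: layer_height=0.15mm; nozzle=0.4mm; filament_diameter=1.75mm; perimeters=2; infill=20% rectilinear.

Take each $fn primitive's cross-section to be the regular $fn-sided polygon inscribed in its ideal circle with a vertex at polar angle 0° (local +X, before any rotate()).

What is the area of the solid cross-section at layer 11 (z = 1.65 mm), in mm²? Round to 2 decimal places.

At z = 1.65 mm: the cylinder: section is a regular 16-gon, circumradius r=8.5 (area = (16/2)·8.500²·sin(360°/16) = 221.19 mm²). Overall, the cross-section is a single solid region. Net area = 221.19 mm².

221.19 mm²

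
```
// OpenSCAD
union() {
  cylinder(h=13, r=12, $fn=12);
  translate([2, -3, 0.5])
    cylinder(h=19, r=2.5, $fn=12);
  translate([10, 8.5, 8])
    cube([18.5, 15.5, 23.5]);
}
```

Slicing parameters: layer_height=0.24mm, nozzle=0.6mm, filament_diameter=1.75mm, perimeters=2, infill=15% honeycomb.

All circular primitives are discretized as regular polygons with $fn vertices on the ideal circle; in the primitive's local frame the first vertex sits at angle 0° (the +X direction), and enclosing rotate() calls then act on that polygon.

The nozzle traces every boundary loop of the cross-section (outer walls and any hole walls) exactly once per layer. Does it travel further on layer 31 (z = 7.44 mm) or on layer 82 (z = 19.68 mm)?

layer 31 (z = 7.44 mm)

Layer 31 (z = 7.44): the cylinder: section is a regular 12-gon, circumradius r=12 (perimeter = 2·12·12.000·sin(180°/12) = 74.54 mm); the r=2.5 cylinder at (2, -3) contributes a regular 12-gon of circumradius 2.5 (perimeter = 2·12·2.500·sin(180°/12) = 15.53 mm); the cube at (10, 8.5) is absent (z outside [8, 31.5]); Combining (union): the r=2.5 cylinder at (2, -3) lies entirely inside the r=12 cylinder, so the union is just the r=12 cylinder — boundary = 74.54 mm. So its perimeter = 74.54 mm. Layer 82 (z = 19.68): the cylinder is absent (z outside [0, 13]); the cylinder at (2, -3) does not reach this height (z outside [0.5, 19.5]); the cube at (10, 8.5) is present — its section is the full 18.5×15.5 rectangle (perimeter 68.00 mm); Merging all regions: only the 18.5×15.5 cube at (10, 8.5) is present, so the union is just that shape — boundary = 68.00 mm. So its perimeter = 68.00 mm. Layer 31 is larger (74.54 vs 68.00 mm).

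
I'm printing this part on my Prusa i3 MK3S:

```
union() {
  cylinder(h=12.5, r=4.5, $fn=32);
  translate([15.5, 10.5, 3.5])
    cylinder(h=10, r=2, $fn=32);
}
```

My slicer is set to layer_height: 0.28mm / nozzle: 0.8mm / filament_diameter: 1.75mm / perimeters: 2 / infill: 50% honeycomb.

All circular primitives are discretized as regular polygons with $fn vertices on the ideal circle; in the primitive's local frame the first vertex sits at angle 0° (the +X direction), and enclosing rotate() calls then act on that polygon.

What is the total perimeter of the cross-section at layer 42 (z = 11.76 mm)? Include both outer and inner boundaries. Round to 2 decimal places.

At z = 11.76 mm: the cylinder: section is a regular 32-gon, circumradius r=4.5 (perimeter = 2·32·4.500·sin(180°/32) = 28.23 mm); the cylinder at (15.5, 10.5): section is a regular 32-gon, circumradius r=2 (perimeter = 2·32·2.000·sin(180°/32) = 12.55 mm); Taking the union: the 2 present regions are separate (no shared area or edge), so areas and boundary lengths simply add and each stays a separate island — boundary = 40.78 mm. Overall, the cross-section has 2 separate islands. Total boundary length (outer) = 40.78 mm.

40.78 mm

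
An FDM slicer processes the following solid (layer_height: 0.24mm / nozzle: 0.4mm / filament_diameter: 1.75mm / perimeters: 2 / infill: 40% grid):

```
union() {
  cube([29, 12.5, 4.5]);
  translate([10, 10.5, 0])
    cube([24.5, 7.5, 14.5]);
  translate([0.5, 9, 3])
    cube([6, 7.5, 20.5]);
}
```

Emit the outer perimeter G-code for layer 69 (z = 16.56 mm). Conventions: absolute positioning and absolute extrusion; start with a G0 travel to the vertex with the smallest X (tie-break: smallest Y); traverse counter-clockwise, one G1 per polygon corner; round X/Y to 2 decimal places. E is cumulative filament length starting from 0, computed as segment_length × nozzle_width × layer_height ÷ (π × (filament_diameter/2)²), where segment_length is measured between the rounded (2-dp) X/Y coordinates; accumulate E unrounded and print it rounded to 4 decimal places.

G0 X0.50 Y9.00 Z16.56
G1 X6.50 Y9.00 E0.2395
G1 X6.50 Y16.50 E0.5388
G1 X0.50 Y16.50 E0.7783
G1 X0.50 Y9.00 E1.0776

At z = 16.56 mm: the cube is not intersected at this z (z outside [0, 4.5]); the cube at (10, 10.5) does not reach this height (z outside [0, 14.5]); the cube at (0.5, 9) (footprint 6×7.5) is included at this height; Taking the union: only the 6×7.5 cube at (0.5, 9) is present, so the union is just that shape — 1 connected region. The outline is a single polygon with 4 vertices. Extrusion per mm of travel: 0.4 × 0.24 / (π × 0.875²) = 0.039912. Accumulating E over each segment gives final E = 1.0776.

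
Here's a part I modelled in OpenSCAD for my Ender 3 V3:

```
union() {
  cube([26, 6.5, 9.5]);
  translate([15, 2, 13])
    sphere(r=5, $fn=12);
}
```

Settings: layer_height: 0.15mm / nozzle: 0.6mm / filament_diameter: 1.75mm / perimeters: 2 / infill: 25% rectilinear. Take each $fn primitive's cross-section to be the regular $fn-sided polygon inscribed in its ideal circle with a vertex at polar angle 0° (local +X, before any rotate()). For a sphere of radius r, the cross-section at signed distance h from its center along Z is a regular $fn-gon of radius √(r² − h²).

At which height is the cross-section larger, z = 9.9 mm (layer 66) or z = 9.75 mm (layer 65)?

layer 66 (z = 9.9 mm)

Layer 66 (z = 9.9): the cube is absent (z outside [0, 9.5]); the r=5 sphere at (15, 2) contributes a regular 12-gon of circumradius √(5²−3.1²) = 3.923 (area = (12/2)·3.923²·sin(360°/12) = 46.17 mm²); Taking the union: only the r=5 sphere at (15, 2) is present, so the union is just that shape — area = 46.17 mm². So its area = 46.17 mm². Layer 65 (z = 9.75): the cube does not reach this height (z outside [0, 9.5]); the r=5 sphere at (15, 2) contributes a regular 12-gon of circumradius √(5²−3.25²) = 3.800 (area = (12/2)·3.800²·sin(360°/12) = 43.31 mm²); Combining (union): only the r=5 sphere at (15, 2) is present, so the union is just that shape — area = 43.31 mm². So its area = 43.31 mm². Layer 66 is larger (46.17 vs 43.31 mm²).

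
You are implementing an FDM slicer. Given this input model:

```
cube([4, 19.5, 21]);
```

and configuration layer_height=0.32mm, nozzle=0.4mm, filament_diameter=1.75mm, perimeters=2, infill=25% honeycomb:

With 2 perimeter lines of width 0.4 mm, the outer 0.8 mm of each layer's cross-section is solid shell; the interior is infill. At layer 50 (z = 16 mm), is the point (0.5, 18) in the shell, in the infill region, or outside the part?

At z = 16 mm: the 4×19.5 cube contributes its full rectangle. Overall, the cross-section is a single solid region. The nearest boundary edge runs (0.00, 19.50)→(0.00, 0.00); distance from the point to it = 0.50 mm. The point is inside the cross-section, 0.50 mm from the nearest boundary — within the 0.8 mm shell band (2 × 0.4).

shell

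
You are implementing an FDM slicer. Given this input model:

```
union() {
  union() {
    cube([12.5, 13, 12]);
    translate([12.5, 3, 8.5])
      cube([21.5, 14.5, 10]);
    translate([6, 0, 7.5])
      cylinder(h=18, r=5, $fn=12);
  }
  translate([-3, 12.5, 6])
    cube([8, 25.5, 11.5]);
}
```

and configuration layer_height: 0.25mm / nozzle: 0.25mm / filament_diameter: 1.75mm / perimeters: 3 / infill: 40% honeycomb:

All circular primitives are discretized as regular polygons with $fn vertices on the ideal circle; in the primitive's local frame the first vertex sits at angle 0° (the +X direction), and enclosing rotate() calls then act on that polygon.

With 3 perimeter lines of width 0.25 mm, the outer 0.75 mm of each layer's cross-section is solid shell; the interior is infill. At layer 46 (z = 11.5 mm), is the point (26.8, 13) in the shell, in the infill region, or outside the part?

At z = 11.5 mm: the 12.5×13 cube contributes its full rectangle; the cube at (12.5, 3) is present — its section is the full 21.5×14.5 rectangle; the r=5 cylinder at (6, 0) contributes a regular 12-gon of circumradius 5; Combining (union): the regions partially overlap (shared area 37.50 mm²), so overlapping operands fuse into one piece — 1 connected region; the cube at (-3, 12.5) is present — its section is the full 8×25.5 rectangle; Combining (union): the regions partially overlap (shared area 2.50 mm²), so overlapping operands fuse into one piece — 1 connected region. Overall, the cross-section is a single solid region. The nearest boundary edge runs (12.50, 17.50)→(34.00, 17.50); distance from the point to it = 4.50 mm. The point is inside the cross-section and 4.50 mm from the nearest boundary — more than the 0.75 mm shell width (3 × 0.25), so it's in the infill interior.

infill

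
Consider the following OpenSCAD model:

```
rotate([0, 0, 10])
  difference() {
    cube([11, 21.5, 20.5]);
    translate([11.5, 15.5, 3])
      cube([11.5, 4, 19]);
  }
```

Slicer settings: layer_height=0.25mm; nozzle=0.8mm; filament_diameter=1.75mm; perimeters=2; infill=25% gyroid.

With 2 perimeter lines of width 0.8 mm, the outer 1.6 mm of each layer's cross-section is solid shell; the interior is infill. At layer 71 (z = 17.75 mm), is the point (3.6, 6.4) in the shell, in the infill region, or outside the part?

At z = 17.75 mm: the cube is present — its section is the full 11×21.5 rectangle; the cube at (11.5, 15.5) is present — its section is the full 11.5×4 rectangle; After the difference (first − rest): starting from the 11×21.5 cube, the 11.5×4 cube at (11.5, 15.5) misses the remaining region (no effect) — 1 connected region; (rotated 10° about Z; rotation is an isometry so areas/perimeters/island counts are preserved). Overall, the cross-section is a single solid region. Undo the 10° rotation: the query point maps to (4.657, 5.678) in the un-rotated model frame. The nearest boundary edge runs (0.00, 0.00)→(0.00, 21.50); distance from the point to it = 4.66 mm. The point is inside the cross-section and 4.66 mm from the nearest boundary — more than the 1.6 mm shell width (2 × 0.8), so it's in the infill interior.

infill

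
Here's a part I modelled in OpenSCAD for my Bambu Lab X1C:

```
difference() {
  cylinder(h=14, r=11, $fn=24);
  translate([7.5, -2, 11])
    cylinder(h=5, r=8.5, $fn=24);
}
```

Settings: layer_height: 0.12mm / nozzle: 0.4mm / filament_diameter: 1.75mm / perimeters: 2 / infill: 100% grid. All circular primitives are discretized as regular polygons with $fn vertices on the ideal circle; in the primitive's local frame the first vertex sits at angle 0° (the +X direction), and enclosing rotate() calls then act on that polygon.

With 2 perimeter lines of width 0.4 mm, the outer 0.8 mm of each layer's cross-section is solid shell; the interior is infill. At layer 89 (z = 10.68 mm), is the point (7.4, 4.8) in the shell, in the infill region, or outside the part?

At z = 10.68 mm: the cylinder: section is a regular 24-gon, circumradius r=11; the cylinder at (7.5, -2) is absent (z outside [11, 16]); Subtracting the remaining from the first: none of the subtracted shapes is present at this height, so the r=11 cylinder is unchanged — 1 connected region. Overall, the cross-section is a single solid region. The nearest boundary edge runs (9.53, 5.50)→(7.78, 7.78); distance from the point to it = 2.11 mm. The point is inside the cross-section and 2.11 mm from the nearest boundary — more than the 0.8 mm shell width (2 × 0.4), so it's in the infill interior.

infill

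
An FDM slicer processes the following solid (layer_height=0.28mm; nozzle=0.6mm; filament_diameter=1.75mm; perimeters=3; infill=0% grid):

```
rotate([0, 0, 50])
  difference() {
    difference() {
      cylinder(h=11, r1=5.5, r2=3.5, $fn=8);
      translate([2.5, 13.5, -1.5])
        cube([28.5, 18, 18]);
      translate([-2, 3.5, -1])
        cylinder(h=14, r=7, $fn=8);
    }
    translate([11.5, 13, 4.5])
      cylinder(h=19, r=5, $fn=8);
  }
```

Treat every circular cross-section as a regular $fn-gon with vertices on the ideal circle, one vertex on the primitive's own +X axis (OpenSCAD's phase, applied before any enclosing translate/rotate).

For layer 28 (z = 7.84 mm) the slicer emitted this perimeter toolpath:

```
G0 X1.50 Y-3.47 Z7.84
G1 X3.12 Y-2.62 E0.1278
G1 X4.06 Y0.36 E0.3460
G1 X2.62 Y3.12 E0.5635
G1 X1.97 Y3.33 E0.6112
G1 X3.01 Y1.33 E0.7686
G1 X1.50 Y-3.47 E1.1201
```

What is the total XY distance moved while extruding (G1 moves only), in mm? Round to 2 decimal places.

16.04 mm

Sum the Euclidean lengths of each G1 segment: total = 16.04 mm.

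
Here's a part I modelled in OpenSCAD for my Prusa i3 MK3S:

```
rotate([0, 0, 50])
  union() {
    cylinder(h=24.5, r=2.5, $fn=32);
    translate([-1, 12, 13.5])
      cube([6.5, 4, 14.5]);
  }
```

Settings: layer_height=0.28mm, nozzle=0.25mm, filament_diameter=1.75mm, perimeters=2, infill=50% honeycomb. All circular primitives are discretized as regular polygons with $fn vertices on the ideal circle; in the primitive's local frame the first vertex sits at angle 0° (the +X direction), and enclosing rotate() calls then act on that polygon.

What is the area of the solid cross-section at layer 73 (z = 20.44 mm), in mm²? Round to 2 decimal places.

At z = 20.44 mm: the r=2.5 cylinder contributes a regular 32-gon of circumradius 2.5 (area = (32/2)·2.500²·sin(360°/32) = 19.51 mm²); the cube at (-1, 12) (footprint 6.5×4) is included at this height (area 26.00 mm²); Taking the union: the 2 present regions are separate (no shared area or edge), so areas and boundary lengths simply add and each stays a separate island — area = 45.51 mm²; (whole slice rotated 50° about Z — lengths, areas and connectivity unchanged). Overall, the cross-section has 2 separate islands. Net area = 45.51 mm².

45.51 mm²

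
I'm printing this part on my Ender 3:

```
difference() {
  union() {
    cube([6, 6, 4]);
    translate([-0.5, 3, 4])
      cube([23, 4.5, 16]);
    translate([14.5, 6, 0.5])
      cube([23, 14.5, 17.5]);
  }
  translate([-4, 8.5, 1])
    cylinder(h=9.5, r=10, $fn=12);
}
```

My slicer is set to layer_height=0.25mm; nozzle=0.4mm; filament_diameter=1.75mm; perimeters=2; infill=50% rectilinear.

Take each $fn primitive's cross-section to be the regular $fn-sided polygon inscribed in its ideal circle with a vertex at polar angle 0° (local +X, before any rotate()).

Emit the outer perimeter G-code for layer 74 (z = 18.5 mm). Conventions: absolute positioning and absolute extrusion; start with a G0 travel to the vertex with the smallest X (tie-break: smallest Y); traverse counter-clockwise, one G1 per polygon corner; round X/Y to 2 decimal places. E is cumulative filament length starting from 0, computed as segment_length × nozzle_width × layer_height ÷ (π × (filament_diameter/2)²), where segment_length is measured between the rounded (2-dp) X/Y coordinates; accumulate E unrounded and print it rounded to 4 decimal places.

G0 X-0.50 Y3.00 Z18.50
G1 X22.50 Y3.00 E0.9562
G1 X22.50 Y7.50 E1.1433
G1 X-0.50 Y7.50 E2.0995
G1 X-0.50 Y3.00 E2.2866

At z = 18.5 mm: the cube is absent (z outside [0, 4]); the cube at (-0.5, 3) (footprint 23×4.5) is included at this height; the cube at (14.5, 6) is absent (z outside [0.5, 18]); Combining (union): only the 23×4.5 cube at (-0.5, 3) is present, so the union is just that shape — 1 connected region; the cylinder at (-4, 8.5) is absent (z outside [1, 10.5]); Subtracting the remaining from the first: none of the subtracted shapes is present at this height, so that combined region is unchanged — 1 connected region. The outline is a single polygon with 4 vertices. Extrusion per mm of travel: 0.4 × 0.25 / (π × 0.875²) = 0.041575. Accumulating E over each segment gives final E = 2.2866.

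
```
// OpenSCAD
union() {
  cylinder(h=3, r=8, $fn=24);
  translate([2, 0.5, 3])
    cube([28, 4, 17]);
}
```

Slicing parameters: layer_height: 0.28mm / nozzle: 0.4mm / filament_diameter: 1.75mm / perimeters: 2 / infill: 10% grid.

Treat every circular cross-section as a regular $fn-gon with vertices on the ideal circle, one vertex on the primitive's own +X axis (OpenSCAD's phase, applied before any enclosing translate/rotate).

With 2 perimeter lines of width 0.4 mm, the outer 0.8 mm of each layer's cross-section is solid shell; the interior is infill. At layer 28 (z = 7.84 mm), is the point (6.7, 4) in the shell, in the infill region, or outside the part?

At z = 7.84 mm: the cylinder does not reach this height (z outside [0, 3]); the cube at (2, 0.5) (footprint 28×4) is included at this height; Merging all regions: only the 28×4 cube at (2, 0.5) is present, so the union is just that shape — 1 connected region. Overall, the cross-section is a single solid region. The nearest boundary edge runs (30.00, 4.50)→(2.00, 4.50); distance from the point to it = 0.50 mm. The point is inside the cross-section, 0.50 mm from the nearest boundary — within the 0.8 mm shell band (2 × 0.4).

shell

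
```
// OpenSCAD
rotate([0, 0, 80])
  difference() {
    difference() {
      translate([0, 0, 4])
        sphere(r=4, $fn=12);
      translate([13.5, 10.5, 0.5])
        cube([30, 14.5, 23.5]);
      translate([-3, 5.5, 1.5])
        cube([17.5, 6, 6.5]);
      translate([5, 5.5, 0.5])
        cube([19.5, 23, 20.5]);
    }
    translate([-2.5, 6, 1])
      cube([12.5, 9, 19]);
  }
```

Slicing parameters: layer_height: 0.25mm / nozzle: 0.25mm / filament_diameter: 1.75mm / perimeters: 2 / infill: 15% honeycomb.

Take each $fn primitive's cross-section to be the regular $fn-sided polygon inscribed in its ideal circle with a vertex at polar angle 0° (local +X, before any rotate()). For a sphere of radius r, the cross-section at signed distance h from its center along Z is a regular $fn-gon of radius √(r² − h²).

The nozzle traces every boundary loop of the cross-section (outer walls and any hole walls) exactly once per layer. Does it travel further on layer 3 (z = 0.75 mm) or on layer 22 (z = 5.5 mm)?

layer 22 (z = 5.5 mm)

Layer 3 (z = 0.75): the r=4 sphere slices to a regular 12-gon of circumradius 2.332 (√(r²−h²) with h=3.25 from center) (perimeter = 2·12·2.332·sin(180°/12) = 14.48 mm); the 30×14.5 cube at (13.5, 10.5) contributes its full rectangle (perimeter 89.00 mm); the cube at (-3, 5.5) is absent (z outside [1.5, 8]); the cube at (5, 5.5) is present — its section is the full 19.5×23 rectangle (perimeter 85.00 mm); Subtracting the remaining from the first: starting from the r=4 sphere, the 30×14.5 cube at (13.5, 10.5) misses the remaining region (no effect); the 19.5×23 cube at (5, 5.5) misses the remaining region (no effect) — boundary = 14.48 mm; the cube at (-2.5, 6) is not intersected at this z (z outside [1, 20]); Subtracting the remaining from the first: none of the subtracted shapes is present at this height, so that combined region is unchanged — boundary = 14.48 mm; (rotated 80° about Z; rotation is an isometry so areas/perimeters/island counts are preserved). So its perimeter = 14.48 mm. Layer 22 (z = 5.5): the sphere: section is a regular 12-gon, circumradius = √(r²−h²) = √(4²−1.5²) = 3.708 (perimeter = 2·12·3.708·sin(180°/12) = 23.03 mm); the cube at (13.5, 10.5) is present — its section is the full 30×14.5 rectangle (perimeter 89.00 mm); the cube at (-3, 5.5) (footprint 17.5×6) is included at this height (perimeter 47.00 mm); the cube at (5, 5.5) is present — its section is the full 19.5×23 rectangle (perimeter 85.00 mm); Taking the first minus the rest: starting from the r=4 sphere, the 30×14.5 cube at (13.5, 10.5) misses the remaining region (no effect); the 17.5×6 cube at (-3, 5.5) misses the remaining region (no effect); the 19.5×23 cube at (5, 5.5) misses the remaining region (no effect) — boundary = 23.03 mm; the cube at (-2.5, 6) (footprint 12.5×9) is included at this height (perimeter 43.00 mm); Subtracting the remaining from the first: starting from the result so far, the 12.5×9 cube at (-2.5, 6) misses the remaining region (no effect) — boundary = 23.03 mm; (whole slice rotated 80° about Z — lengths, areas and connectivity unchanged). So its perimeter = 23.03 mm. Layer 22 is larger (23.03 vs 14.48 mm).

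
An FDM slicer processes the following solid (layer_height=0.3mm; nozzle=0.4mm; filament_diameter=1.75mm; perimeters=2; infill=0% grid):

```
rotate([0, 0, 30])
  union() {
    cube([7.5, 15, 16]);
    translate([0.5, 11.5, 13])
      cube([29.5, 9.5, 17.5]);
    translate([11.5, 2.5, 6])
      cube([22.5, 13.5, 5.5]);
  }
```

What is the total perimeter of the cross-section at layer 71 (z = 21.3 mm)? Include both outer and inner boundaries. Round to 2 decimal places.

At z = 21.3 mm: the cube is not intersected at this z (z outside [0, 16]); the cube at (0.5, 11.5) (footprint 29.5×9.5) is included at this height (perimeter 78.00 mm); the cube at (11.5, 2.5) does not reach this height (z outside [6, 11.5]); Taking the union: only the 29.5×9.5 cube at (0.5, 11.5) is present, so the union is just that shape — boundary = 78.00 mm; (rotated 30° about Z; rotation is an isometry so areas/perimeters/island counts are preserved). Overall, the cross-section is a single solid region. Total boundary length (outer) = 78.00 mm.

78.00 mm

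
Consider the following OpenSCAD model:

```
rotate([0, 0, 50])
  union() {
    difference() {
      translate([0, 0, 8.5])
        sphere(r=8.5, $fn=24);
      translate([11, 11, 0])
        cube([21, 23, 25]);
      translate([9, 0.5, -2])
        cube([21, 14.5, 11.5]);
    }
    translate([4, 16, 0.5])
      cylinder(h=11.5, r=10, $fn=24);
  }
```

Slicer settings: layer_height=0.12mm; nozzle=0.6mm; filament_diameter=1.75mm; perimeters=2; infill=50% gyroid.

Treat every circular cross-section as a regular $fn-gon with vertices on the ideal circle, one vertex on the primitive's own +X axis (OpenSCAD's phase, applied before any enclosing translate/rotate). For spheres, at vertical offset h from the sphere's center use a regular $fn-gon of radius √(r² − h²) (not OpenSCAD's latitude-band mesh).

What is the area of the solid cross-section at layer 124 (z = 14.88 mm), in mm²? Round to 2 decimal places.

97.98 mm²

At z = 14.88 mm: the r=8.5 sphere contributes a regular 24-gon of circumradius √(8.5²−6.38²) = 5.617 (area = (24/2)·5.617²·sin(360°/24) = 97.98 mm²); the 21×23 cube at (11, 11) contributes its full rectangle (area 483.00 mm²); the cube at (9, 0.5) is absent (z outside [-2, 9.5]); Subtracting the remaining from the first: starting from the r=8.5 sphere (97.98 mm²), the 21×23 cube at (11, 11) misses the remaining region (no effect) — area = 97.98 mm²; the cylinder at (4, 16) is not intersected at this z (z outside [0.5, 12]); Merging all regions: only that combined region is present, so the union is just that shape — area = 97.98 mm²; (whole slice rotated 50° about Z — lengths, areas and connectivity unchanged). Overall, the cross-section is a single solid region. Net area = 97.98 mm².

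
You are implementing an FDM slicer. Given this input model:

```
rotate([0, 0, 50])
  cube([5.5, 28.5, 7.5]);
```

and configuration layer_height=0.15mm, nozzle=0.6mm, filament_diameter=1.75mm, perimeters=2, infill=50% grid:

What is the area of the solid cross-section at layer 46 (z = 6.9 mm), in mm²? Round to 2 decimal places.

At z = 6.9 mm: the cube (footprint 5.5×28.5) is included at this height (area 156.75 mm²); (rotated 50° about Z; rotation is an isometry so areas/perimeters/island counts are preserved). Overall, the cross-section is a single solid region. Net area = 156.75 mm².

156.75 mm²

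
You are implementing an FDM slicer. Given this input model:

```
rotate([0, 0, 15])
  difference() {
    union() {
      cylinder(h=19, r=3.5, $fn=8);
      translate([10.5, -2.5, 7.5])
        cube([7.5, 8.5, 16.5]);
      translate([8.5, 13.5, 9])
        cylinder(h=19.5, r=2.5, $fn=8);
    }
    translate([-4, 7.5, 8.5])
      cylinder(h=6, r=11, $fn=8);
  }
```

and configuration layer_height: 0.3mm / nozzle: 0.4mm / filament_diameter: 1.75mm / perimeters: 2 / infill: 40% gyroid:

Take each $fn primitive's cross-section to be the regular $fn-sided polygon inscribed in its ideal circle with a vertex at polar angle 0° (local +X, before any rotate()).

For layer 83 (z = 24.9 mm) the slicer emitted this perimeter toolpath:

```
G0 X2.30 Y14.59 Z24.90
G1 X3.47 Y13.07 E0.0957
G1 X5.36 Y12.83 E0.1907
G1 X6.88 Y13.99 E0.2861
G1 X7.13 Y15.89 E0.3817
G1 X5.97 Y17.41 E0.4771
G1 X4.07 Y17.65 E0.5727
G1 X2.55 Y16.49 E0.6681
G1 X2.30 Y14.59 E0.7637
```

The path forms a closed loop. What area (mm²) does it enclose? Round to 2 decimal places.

Apply the shoelace formula to the sequence of (X, Y) vertices; enclosed area = 17.68 mm².

17.68 mm²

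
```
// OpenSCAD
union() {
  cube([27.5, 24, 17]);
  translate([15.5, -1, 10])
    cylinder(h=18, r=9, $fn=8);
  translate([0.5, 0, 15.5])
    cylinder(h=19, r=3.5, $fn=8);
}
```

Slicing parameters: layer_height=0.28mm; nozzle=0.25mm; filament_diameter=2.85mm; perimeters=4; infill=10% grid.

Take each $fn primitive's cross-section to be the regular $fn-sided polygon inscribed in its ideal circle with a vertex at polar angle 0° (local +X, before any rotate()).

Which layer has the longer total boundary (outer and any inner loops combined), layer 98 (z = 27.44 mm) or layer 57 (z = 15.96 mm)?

Layer 98 (z = 27.44): the cube does not reach this height (z outside [0, 17]); the cylinder at (15.5, -1): section is a regular 8-gon, circumradius r=9 (perimeter = 2·8·9.000·sin(180°/8) = 55.11 mm); the r=3.5 cylinder at (0.5, 0) gives a regular 8-gon of circumradius 3.5 (constant along its height) (perimeter = 2·8·3.500·sin(180°/8) = 21.43 mm); Combining (union): the 2 present regions are separate (no shared area or edge), so areas and boundary lengths simply add and each stays a separate island — boundary = 76.54 mm. So its perimeter = 76.54 mm. Layer 57 (z = 15.96): the 27.5×24 cube contributes its full rectangle (perimeter 103.00 mm); the cylinder at (15.5, -1): section is a regular 8-gon, circumradius r=9 (perimeter = 2·8·9.000·sin(180°/8) = 55.11 mm); the cylinder at (0.5, 0): section is a regular 8-gon, circumradius r=3.5 (perimeter = 2·8·3.500·sin(180°/8) = 21.43 mm); Merging all regions: the regions partially overlap (shared area 107.33 mm²), so the edge portions inside another operand are dropped and the merged outline is re-measured after clipping — boundary = 123.79 mm. So its perimeter = 123.79 mm. Layer 57 is larger (123.79 vs 76.54 mm).

layer 57 (z = 15.96 mm)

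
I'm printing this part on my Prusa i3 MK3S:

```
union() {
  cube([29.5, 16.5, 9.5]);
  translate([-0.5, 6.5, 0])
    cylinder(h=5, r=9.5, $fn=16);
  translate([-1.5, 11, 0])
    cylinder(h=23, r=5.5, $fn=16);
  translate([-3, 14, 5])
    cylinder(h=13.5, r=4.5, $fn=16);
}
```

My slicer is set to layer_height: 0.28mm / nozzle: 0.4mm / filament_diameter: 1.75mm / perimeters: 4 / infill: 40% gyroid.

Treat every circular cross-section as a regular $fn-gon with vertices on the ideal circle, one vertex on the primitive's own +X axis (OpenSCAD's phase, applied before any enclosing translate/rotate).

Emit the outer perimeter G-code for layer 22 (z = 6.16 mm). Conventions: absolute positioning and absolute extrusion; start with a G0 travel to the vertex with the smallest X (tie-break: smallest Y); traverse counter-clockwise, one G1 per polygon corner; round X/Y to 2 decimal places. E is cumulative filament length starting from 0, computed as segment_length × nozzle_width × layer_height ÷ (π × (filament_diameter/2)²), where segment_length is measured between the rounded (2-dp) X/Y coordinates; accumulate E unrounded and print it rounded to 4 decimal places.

G0 X-7.50 Y14.00 Z6.16
G1 X-7.16 Y12.28 E0.0816
G1 X-6.84 Y11.80 E0.1085
G1 X-7.00 Y11.00 E0.1465
G1 X-6.58 Y8.90 E0.2462
G1 X-5.39 Y7.11 E0.3463
G1 X-3.60 Y5.92 E0.4464
G1 X-1.50 Y5.50 E0.5461
G1 X0.00 Y5.80 E0.6173
G1 X0.00 Y0.00 E0.8874
G1 X29.50 Y0.00 E2.2611
G1 X29.50 Y16.50 E3.0294
G1 X0.64 Y16.50 E4.3732
G1 X0.18 Y17.18 E4.4114
G1 X-1.28 Y18.16 E4.4933
G1 X-3.00 Y18.50 E4.5750
G1 X-4.72 Y18.16 E4.6566
G1 X-6.18 Y17.18 E4.7385
G1 X-7.16 Y15.72 E4.8204
G1 X-7.50 Y14.00 E4.9020

At z = 6.16 mm: the cube is present — its section is the full 29.5×16.5 rectangle; the cylinder at (-0.5, 6.5) is not intersected at this z (z outside [0, 5]); the r=5.5 cylinder at (-1.5, 11) gives a regular 16-gon of circumradius 5.5 (constant along its height); the r=4.5 cylinder at (-3, 14) contributes a regular 16-gon of circumradius 4.5; Merging all regions: the regions partially overlap (shared area 73.91 mm²), so overlapping operands fuse into one piece — 1 connected region. The outline is a single polygon with 19 vertices. Extrusion per mm of travel: 0.4 × 0.28 / (π × 0.875²) = 0.046564. Accumulating E over each segment gives final E = 4.9020.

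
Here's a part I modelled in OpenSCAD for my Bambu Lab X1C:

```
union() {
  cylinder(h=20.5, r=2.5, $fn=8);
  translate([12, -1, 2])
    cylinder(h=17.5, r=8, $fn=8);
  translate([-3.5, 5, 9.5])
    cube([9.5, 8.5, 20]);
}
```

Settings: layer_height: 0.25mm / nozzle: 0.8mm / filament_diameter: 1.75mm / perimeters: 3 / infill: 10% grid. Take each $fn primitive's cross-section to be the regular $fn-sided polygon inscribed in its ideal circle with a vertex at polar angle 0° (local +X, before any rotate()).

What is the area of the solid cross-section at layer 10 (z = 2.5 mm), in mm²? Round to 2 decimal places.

At z = 2.5 mm: the r=2.5 cylinder gives a regular 8-gon of circumradius 2.5 (constant along its height) (area = (8/2)·2.500²·sin(360°/8) = 17.68 mm²); the r=8 cylinder at (12, -1) gives a regular 8-gon of circumradius 8 (constant along its height) (area = (8/2)·8.000²·sin(360°/8) = 181.02 mm²); the cube at (-3.5, 5) does not reach this height (z outside [9.5, 29.5]); Taking the union: the 2 present regions are separate (no shared area or edge), so areas and boundary lengths simply add and each stays a separate island — area = 198.70 mm². Overall, the cross-section has 2 separate islands. Net area = 198.70 mm².

198.70 mm²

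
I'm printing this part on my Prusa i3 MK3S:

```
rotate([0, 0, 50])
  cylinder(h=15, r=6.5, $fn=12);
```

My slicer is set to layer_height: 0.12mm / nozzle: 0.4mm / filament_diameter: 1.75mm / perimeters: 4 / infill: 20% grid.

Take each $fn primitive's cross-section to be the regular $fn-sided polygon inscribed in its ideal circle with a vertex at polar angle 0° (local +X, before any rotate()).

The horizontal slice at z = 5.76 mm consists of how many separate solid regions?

At z = 5.76 mm: the r=6.5 cylinder contributes a regular 12-gon of circumradius 6.5; (whole slice rotated 50° about Z — lengths, areas and connectivity unchanged). The result has 1 disconnected region.

1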